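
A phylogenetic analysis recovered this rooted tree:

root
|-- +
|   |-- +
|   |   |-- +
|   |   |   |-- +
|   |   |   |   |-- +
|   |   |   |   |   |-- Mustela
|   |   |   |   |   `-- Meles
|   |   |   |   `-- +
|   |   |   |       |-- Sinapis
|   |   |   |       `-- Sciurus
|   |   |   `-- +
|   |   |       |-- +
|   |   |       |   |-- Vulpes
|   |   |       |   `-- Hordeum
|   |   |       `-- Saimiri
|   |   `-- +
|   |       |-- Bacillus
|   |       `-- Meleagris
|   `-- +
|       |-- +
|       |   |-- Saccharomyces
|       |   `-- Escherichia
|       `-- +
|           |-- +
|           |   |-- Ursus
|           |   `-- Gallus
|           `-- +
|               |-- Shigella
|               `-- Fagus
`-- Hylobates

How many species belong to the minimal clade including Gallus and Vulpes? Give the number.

The MRCA of Gallus and Vulpes is the node subtending (((((Mustela,Meles),(Sinapis,Sciurus)),((Vulpes,Hordeum),Saimiri)),(Bacillus,Meleagris)),((Saccharomyces,Escherichia),((Ursus,Gallus),(Shigella,Fagus)))).
That clade contains 15 terminal taxa: Bacillus, Escherichia, Fagus, Gallus, Hordeum, Meleagris, Meles, Mustela, Saccharomyces, Saimiri, Sciurus, Shigella, Sinapis, Ursus, Vulpes.

15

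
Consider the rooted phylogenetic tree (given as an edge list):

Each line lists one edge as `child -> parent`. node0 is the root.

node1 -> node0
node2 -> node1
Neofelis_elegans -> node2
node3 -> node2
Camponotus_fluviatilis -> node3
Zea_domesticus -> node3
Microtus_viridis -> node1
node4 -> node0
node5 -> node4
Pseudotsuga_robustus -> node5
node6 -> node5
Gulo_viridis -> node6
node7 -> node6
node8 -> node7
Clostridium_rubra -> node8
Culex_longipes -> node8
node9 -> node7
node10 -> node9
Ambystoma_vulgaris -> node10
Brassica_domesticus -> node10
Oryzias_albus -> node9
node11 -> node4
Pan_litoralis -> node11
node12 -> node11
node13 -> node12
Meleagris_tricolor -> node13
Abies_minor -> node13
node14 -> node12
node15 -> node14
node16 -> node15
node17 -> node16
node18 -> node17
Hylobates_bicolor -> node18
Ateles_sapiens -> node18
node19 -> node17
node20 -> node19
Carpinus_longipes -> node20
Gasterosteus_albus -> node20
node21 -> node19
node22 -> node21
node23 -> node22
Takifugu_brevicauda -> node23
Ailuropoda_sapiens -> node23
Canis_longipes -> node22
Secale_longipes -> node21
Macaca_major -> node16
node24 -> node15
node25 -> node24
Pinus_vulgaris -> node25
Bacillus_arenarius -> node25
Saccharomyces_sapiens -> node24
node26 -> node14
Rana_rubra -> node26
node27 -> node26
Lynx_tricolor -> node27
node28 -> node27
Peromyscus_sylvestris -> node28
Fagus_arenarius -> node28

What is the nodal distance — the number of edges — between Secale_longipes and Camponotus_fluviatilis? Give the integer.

The MRCA of Secale_longipes and Camponotus_fluviatilis is the root of the tree.
From Secale_longipes up to that node: 10 branches. From Camponotus_fluviatilis up to the same node: 4 branches. Total: 10 + 4 = 14.

14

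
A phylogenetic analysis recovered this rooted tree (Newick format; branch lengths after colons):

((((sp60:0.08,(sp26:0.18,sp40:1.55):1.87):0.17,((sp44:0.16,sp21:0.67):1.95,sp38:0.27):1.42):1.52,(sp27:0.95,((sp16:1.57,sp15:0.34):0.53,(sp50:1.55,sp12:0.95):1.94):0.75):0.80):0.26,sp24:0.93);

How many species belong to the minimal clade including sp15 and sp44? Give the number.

11

The MRCA of sp15 and sp44 is the node subtending (((sp60,(sp26,sp40)),((sp44,sp21),sp38)),(sp27,((sp16,sp15),(sp50,sp12)))).
That clade contains 11 terminal taxa: sp12, sp15, sp16, sp21, sp26, sp27, sp38, sp40, sp44, sp50, sp60.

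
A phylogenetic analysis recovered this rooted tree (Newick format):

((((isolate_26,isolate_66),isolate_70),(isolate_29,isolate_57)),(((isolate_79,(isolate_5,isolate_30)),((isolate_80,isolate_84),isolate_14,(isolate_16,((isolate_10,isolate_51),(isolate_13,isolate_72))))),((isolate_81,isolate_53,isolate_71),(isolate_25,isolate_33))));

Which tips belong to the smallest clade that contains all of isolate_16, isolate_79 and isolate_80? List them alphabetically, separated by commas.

Tracing isolate_16: it sits inside (isolate_16,((isolate_10,isolate_51),(isolate_13,isolate_72))).
Tracing isolate_79: it sits inside (isolate_79,(isolate_5,isolate_30)).
Tracing isolate_80: it sits inside (isolate_80,isolate_84).
The smallest clade enclosing all 3 is ((isolate_79,(isolate_5,isolate_30)),((isolate_80,isolate_84),isolate_14,(isolate_16,((isolate_10,isolate_51),(isolate_13,isolate_72))))); the answer is its 11 terminal taxa in alphabetical order.

isolate_10, isolate_13, isolate_14, isolate_16, isolate_30, isolate_5, isolate_51, isolate_72, isolate_79, isolate_80, isolate_84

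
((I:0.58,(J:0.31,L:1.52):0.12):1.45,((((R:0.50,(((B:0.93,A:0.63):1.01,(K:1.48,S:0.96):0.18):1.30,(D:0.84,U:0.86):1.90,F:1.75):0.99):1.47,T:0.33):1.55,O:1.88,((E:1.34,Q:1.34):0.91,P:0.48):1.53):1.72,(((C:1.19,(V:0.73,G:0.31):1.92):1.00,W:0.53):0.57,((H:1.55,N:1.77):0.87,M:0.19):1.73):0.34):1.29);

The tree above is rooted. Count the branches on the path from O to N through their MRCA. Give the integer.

The MRCA of O and N is the node subtending ((((R,(((B,A),(K,S)),(D,U),F)),T),O,((E,Q),P)),(((C,(V,G)),W),((H,N),M))).
From O up to that node: 2 branches. From N up to the same node: 4 branches. Total: 2 + 4 = 6.

6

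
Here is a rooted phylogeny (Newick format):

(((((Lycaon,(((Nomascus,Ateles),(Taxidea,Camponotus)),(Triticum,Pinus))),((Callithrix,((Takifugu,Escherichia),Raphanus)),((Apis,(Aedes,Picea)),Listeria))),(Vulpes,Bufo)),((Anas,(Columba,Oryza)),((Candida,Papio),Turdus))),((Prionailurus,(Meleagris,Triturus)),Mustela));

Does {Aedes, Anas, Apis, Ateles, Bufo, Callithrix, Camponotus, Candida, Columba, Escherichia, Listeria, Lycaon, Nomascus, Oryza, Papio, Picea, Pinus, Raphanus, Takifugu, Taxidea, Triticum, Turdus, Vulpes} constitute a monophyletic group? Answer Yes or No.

Yes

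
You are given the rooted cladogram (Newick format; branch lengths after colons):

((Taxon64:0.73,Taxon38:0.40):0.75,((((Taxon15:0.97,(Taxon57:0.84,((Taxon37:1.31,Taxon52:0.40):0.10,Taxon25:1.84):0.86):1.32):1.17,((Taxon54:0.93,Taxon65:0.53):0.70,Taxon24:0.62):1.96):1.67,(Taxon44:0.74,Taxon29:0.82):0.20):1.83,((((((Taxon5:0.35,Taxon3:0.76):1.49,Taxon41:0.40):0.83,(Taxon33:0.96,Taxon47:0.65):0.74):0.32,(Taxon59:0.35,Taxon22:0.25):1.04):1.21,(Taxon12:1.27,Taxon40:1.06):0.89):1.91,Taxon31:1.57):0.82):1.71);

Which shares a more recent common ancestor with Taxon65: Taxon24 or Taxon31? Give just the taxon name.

Taxon24

The MRCA of Taxon65 and Taxon24 subtends ((Taxon54,Taxon65),Taxon24) (3 taxa).
The MRCA of Taxon65 and Taxon31 subtends ((((Taxon15,(Taxon57,((Taxon37,Taxon52),Taxon25))),((Taxon54,Taxon65),Taxon24)),(Taxon44,Taxon29)),((((((Taxon5,Taxon3),Taxon41),(Taxon33,Taxon47)),(Taxon59,Taxon22)),(Taxon12,Taxon40)),Taxon31)) (20 taxa).
The first is nested inside the second, so Taxon65 shares a more recent common ancestor with Taxon24.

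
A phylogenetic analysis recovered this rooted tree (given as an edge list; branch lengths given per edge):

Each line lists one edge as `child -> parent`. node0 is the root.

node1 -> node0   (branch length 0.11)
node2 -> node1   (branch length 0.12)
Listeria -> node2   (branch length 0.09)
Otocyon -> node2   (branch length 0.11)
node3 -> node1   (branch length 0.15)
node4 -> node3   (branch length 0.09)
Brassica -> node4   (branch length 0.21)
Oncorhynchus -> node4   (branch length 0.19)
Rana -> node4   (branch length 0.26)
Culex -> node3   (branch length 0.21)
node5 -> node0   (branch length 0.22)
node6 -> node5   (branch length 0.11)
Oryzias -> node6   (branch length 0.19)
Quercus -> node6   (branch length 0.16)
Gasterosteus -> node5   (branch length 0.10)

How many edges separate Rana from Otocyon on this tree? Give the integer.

The MRCA of Rana and Otocyon is the node subtending ((Listeria,Otocyon),((Brassica,Oncorhynchus,Rana),Culex)).
From Rana up to that node: 3 branches. From Otocyon up to the same node: 2 branches. Total: 3 + 2 = 5.

5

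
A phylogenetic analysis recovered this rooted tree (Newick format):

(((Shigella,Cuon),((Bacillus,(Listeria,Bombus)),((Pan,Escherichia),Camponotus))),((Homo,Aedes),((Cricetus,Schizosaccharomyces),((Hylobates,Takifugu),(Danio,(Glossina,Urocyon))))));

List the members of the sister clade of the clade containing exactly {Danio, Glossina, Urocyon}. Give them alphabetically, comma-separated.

Hylobates, Takifugu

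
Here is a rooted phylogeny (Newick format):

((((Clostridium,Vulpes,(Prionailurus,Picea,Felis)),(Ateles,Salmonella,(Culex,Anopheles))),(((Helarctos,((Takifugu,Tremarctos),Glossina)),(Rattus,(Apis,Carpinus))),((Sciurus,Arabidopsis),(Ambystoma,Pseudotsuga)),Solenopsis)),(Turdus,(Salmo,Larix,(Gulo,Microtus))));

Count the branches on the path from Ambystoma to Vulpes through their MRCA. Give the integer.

The MRCA of Ambystoma and Vulpes is the node subtending (((Clostridium,Vulpes,(Prionailurus,Picea,Felis)),(Ateles,Salmonella,(Culex,Anopheles))),(((Helarctos,((Takifugu,Tremarctos),Glossina)),(Rattus,(Apis,Carpinus))),((Sciurus,Arabidopsis),(Ambystoma,Pseudotsuga)),Solenopsis)).
From Ambystoma up to that node: 4 branches. From Vulpes up to the same node: 3 branches. Total: 4 + 3 = 7.

7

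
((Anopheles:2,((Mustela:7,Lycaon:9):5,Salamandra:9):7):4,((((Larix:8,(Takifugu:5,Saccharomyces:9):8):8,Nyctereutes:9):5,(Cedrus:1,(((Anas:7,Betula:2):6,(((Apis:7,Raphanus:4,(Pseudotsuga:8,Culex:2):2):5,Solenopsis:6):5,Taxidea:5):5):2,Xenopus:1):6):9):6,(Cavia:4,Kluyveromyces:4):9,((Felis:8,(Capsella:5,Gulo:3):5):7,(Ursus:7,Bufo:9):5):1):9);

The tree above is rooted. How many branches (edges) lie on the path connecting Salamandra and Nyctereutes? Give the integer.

7

The MRCA of Salamandra and Nyctereutes is the root of the tree.
From Salamandra up to that node: 3 branches. From Nyctereutes up to the same node: 4 branches. Total: 3 + 4 = 7.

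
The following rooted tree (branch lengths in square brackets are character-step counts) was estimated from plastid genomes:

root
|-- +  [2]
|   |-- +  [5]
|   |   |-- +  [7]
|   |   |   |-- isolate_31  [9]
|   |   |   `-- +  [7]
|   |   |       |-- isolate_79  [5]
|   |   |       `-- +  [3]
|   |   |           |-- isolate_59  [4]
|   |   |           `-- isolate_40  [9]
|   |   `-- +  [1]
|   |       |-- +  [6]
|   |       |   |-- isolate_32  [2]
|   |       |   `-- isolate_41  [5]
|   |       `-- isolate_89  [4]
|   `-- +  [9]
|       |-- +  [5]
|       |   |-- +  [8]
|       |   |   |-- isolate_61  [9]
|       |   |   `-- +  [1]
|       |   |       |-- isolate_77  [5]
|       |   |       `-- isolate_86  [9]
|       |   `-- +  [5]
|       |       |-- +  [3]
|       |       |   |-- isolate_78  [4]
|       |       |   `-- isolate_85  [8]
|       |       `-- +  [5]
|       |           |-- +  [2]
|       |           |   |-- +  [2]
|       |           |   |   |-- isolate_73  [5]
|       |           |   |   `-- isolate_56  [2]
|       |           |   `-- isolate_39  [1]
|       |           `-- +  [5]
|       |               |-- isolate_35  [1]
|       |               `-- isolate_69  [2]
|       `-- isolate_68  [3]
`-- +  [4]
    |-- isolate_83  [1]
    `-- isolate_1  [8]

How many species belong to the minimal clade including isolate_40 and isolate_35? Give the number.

The MRCA of isolate_40 and isolate_35 is the node subtending (((isolate_31,(isolate_79,(isolate_59,isolate_40))),((isolate_32,isolate_41),isolate_89)),(((isolate_61,(isolate_77,isolate_86)),((isolate_78,isolate_85),(((isolate_73,isolate_56),isolate_39),(isolate_35,isolate_69)))),isolate_68)).
That clade contains 18 terminal taxa: isolate_31, isolate_32, isolate_35, isolate_39, isolate_40, isolate_41, isolate_56, isolate_59, isolate_61, isolate_68, isolate_69, isolate_73, isolate_77, isolate_78, isolate_79, isolate_85, isolate_86, isolate_89.

18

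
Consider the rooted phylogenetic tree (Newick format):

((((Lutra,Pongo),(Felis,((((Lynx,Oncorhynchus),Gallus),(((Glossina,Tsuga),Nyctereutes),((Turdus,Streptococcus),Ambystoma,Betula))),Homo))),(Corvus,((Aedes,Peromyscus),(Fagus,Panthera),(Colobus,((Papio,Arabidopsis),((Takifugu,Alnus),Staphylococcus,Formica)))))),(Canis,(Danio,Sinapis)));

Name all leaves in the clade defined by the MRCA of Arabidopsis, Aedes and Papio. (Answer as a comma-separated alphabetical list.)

Aedes, Alnus, Arabidopsis, Colobus, Fagus, Formica, Panthera, Papio, Peromyscus, Staphylococcus, Takifugu

Tracing Arabidopsis: it sits inside (Papio,Arabidopsis).
Tracing Aedes: it sits inside (Aedes,Peromyscus).
Tracing Papio: it sits inside (Papio,Arabidopsis).
The smallest clade enclosing all 3 is ((Aedes,Peromyscus),(Fagus,Panthera),(Colobus,((Papio,Arabidopsis),((Takifugu,Alnus),Staphylococcus,Formica)))); the answer is its 11 terminal taxa in alphabetical order.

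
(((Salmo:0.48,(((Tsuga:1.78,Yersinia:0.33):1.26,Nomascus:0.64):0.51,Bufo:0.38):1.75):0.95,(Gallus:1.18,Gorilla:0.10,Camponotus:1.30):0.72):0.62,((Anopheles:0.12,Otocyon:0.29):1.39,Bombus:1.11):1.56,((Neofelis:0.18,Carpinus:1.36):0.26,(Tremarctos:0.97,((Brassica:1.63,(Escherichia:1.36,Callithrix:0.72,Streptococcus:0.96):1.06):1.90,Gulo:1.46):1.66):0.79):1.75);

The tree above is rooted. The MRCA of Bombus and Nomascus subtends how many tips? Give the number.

The MRCA of Bombus and Nomascus is the root, so the clade is the entire tree.
That clade contains 19 terminal taxa: Anopheles, Bombus, Brassica, Bufo, Callithrix, Camponotus, Carpinus, Escherichia, Gallus, Gorilla, Gulo, Neofelis, Nomascus, Otocyon, Salmo, Streptococcus, Tremarctos, Tsuga, Yersinia.

19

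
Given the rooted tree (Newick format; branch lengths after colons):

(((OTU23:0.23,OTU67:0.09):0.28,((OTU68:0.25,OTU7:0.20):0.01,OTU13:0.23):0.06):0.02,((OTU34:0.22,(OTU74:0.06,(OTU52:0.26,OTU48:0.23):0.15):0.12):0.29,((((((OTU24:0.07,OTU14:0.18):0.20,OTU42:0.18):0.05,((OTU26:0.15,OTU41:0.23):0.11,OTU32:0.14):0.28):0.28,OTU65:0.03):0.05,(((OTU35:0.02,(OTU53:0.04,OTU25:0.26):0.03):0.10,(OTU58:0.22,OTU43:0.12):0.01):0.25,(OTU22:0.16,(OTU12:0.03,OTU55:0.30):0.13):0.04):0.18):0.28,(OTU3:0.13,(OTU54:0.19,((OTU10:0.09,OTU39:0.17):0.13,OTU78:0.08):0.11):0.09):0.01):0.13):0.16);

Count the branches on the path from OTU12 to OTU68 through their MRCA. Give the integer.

11

The MRCA of OTU12 and OTU68 is the root of the tree.
From OTU12 up to that node: 7 branches. From OTU68 up to the same node: 4 branches. Total: 7 + 4 = 11.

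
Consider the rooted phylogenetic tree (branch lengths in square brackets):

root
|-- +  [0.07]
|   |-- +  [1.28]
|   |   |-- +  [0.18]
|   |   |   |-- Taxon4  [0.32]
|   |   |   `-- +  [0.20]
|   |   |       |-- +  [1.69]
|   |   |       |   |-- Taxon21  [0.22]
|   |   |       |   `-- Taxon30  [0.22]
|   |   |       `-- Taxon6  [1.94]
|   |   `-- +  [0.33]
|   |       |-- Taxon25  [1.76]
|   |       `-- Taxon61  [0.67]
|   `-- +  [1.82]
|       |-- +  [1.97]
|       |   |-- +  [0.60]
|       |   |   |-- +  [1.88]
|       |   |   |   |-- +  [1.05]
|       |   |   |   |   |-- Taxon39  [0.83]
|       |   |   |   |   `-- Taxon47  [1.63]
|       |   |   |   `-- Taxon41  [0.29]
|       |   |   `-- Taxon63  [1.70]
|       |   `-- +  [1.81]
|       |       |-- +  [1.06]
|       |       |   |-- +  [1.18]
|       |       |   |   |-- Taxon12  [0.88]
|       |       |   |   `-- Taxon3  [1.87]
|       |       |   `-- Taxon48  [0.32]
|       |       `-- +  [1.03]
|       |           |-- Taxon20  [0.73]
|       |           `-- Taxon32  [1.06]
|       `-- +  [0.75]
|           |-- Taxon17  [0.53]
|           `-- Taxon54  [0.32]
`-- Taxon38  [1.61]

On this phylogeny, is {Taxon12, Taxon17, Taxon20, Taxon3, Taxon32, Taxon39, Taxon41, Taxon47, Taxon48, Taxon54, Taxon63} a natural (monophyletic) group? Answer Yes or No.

Yes

The most recent common ancestor of these taxa subtends (((((Taxon39,Taxon47),Taxon41),Taxon63),(((Taxon12,Taxon3),Taxon48),(Taxon20,Taxon32))),(Taxon17,Taxon54)).
That clade has exactly 11 tips — every listed taxon and nothing else — so the group is monophyletic.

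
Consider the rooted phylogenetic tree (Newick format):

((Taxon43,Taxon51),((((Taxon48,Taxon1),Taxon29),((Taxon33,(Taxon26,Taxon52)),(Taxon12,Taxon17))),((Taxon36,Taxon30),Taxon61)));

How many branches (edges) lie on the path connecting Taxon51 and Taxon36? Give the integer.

6

The MRCA of Taxon51 and Taxon36 is the root of the tree.
From Taxon51 up to that node: 2 branches. From Taxon36 up to the same node: 4 branches. Total: 2 + 4 = 6.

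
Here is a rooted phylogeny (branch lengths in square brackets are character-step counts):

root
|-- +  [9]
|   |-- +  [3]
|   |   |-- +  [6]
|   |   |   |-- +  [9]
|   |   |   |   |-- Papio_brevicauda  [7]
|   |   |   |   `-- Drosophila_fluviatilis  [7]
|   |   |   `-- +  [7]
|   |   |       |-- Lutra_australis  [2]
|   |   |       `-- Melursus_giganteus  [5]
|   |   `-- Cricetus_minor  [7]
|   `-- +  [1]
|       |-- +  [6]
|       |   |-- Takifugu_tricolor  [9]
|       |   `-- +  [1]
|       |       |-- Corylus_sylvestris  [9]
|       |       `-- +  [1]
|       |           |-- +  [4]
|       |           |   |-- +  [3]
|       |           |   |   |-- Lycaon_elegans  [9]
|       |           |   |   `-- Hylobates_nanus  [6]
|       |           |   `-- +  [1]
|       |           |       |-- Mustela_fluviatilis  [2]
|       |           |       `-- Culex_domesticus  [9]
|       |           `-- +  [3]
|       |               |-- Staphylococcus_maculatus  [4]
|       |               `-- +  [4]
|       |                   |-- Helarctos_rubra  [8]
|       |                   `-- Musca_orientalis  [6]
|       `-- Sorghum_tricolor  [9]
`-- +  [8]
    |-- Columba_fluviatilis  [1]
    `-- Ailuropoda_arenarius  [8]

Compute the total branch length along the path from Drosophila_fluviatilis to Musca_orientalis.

The path runs Drosophila_fluviatilis → … → MRCA → … → Musca_orientalis; the MRCA is the node subtending ((((Papio_brevicauda,Drosophila_fluviatilis),(Lutra_australis,Melursus_giganteus)),Cricetus_minor),((Takifugu_tricolor,(Corylus_sylvestris,(((Lycaon_elegans,Hylobates_nanus),(Mustela_fluviatilis,Culex_domesticus)),(Staphylococcus_maculatus,(Helarctos_rubra,Musca_orientalis))))),Sorghum_tricolor)).
Branch lengths along that path: 7 + 9 + 6 + 3 + 1 + 6 + 1 + 1 + 3 + 4 + 6 = 47.

47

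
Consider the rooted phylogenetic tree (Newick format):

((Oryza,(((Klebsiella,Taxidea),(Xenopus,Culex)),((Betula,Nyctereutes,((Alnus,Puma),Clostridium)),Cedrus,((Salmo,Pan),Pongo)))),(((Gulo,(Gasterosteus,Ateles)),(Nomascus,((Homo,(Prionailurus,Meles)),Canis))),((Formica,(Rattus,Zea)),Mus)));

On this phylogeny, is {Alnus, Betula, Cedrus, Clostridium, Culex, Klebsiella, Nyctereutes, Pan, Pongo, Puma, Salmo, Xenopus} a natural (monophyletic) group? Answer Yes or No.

No

The MRCA of the listed taxa subtends (((Klebsiella,Taxidea),(Xenopus,Culex)),((Betula,Nyctereutes,((Alnus,Puma),Clostridium)),Cedrus,((Salmo,Pan),Pongo))).
That clade also contains Taxidea, which is not in the proposed group, so the group is not monophyletic.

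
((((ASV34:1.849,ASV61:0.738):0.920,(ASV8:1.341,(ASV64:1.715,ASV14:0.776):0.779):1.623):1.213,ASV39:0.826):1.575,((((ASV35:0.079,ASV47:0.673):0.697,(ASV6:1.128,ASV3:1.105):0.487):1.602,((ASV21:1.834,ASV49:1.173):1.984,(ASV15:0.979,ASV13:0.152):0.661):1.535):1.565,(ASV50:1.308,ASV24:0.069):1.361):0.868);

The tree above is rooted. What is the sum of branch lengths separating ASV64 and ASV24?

9.203

The path runs ASV64 → … → MRCA → … → ASV24; the MRCA is the root of the tree.
Branch lengths along that path: 1.715 + 0.779 + 1.623 + 1.213 + 1.575 + 0.868 + 1.361 + 0.069 = 9.203.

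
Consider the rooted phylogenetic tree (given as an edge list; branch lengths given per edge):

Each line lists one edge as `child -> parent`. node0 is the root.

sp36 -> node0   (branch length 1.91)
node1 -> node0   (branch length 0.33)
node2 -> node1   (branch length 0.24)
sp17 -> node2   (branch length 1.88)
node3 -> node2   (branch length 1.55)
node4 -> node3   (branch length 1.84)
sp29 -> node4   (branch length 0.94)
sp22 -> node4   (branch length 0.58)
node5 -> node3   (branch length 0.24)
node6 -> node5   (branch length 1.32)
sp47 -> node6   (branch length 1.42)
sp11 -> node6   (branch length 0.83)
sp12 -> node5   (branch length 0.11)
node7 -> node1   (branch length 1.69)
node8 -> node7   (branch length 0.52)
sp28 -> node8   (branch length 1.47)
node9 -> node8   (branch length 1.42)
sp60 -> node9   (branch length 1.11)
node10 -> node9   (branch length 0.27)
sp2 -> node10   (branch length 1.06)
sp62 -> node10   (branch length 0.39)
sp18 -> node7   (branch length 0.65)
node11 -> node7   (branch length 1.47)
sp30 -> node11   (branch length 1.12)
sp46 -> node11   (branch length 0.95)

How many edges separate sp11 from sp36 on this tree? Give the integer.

7

The MRCA of sp11 and sp36 is the root of the tree.
From sp11 up to that node: 6 branches. From sp36 up to the same node: 1 branch. Total: 6 + 1 = 7.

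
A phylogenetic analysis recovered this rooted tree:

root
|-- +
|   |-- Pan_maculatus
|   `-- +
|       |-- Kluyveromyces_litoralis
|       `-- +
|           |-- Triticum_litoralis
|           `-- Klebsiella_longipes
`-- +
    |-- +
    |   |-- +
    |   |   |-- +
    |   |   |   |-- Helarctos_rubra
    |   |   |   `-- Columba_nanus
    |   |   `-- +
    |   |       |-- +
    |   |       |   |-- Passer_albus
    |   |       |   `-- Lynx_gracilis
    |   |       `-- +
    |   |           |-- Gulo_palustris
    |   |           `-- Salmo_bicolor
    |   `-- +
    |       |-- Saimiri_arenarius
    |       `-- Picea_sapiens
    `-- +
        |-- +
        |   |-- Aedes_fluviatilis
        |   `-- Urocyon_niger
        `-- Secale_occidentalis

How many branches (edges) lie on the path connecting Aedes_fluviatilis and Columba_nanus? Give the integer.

7

The MRCA of Aedes_fluviatilis and Columba_nanus is the node subtending ((((Helarctos_rubra,Columba_nanus),((Passer_albus,Lynx_gracilis),(Gulo_palustris,Salmo_bicolor))),(Saimiri_arenarius,Picea_sapiens)),((Aedes_fluviatilis,Urocyon_niger),Secale_occidentalis)).
From Aedes_fluviatilis up to that node: 3 branches. From Columba_nanus up to the same node: 4 branches. Total: 3 + 4 = 7.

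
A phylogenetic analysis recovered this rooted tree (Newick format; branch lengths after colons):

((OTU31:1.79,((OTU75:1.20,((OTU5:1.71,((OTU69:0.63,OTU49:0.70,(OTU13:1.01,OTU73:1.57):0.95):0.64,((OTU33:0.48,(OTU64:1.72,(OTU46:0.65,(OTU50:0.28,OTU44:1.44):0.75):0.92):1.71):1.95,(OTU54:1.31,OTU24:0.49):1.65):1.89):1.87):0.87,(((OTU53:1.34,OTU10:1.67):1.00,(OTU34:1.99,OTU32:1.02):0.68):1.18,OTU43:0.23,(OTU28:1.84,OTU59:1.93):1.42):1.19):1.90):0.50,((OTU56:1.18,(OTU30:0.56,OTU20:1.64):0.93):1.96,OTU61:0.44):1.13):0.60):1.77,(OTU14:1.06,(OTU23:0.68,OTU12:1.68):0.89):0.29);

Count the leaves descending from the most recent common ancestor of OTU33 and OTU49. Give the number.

11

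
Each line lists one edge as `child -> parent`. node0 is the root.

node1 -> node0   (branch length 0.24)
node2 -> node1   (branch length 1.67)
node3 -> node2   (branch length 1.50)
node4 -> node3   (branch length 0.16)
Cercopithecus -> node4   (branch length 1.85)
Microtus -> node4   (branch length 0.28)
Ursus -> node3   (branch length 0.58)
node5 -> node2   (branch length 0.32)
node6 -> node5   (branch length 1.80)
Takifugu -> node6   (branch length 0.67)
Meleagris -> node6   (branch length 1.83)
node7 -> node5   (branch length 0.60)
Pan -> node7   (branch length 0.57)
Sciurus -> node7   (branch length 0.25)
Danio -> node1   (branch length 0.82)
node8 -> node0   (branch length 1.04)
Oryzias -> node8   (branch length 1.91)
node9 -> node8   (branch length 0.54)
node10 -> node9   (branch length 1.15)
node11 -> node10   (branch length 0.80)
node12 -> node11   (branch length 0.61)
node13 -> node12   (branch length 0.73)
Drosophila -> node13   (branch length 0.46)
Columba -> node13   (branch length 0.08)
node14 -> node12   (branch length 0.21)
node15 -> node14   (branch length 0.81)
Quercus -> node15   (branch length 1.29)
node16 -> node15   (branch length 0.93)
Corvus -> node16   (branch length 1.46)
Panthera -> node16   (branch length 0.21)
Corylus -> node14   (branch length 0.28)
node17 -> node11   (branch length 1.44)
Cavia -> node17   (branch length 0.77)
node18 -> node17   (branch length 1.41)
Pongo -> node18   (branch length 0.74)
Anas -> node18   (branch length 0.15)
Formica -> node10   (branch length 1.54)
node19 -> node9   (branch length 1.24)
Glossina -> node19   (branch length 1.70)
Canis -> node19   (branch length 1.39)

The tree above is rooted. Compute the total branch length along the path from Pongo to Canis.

8.17

The path runs Pongo → … → MRCA → … → Canis; the MRCA is the node subtending (((((Drosophila,Columba),((Quercus,(Corvus,Panthera)),Corylus)),(Cavia,(Pongo,Anas))),Formica),(Glossina,Canis)).
Branch lengths along that path: 0.74 + 1.41 + 1.44 + 0.80 + 1.15 + 1.24 + 1.39 = 8.17.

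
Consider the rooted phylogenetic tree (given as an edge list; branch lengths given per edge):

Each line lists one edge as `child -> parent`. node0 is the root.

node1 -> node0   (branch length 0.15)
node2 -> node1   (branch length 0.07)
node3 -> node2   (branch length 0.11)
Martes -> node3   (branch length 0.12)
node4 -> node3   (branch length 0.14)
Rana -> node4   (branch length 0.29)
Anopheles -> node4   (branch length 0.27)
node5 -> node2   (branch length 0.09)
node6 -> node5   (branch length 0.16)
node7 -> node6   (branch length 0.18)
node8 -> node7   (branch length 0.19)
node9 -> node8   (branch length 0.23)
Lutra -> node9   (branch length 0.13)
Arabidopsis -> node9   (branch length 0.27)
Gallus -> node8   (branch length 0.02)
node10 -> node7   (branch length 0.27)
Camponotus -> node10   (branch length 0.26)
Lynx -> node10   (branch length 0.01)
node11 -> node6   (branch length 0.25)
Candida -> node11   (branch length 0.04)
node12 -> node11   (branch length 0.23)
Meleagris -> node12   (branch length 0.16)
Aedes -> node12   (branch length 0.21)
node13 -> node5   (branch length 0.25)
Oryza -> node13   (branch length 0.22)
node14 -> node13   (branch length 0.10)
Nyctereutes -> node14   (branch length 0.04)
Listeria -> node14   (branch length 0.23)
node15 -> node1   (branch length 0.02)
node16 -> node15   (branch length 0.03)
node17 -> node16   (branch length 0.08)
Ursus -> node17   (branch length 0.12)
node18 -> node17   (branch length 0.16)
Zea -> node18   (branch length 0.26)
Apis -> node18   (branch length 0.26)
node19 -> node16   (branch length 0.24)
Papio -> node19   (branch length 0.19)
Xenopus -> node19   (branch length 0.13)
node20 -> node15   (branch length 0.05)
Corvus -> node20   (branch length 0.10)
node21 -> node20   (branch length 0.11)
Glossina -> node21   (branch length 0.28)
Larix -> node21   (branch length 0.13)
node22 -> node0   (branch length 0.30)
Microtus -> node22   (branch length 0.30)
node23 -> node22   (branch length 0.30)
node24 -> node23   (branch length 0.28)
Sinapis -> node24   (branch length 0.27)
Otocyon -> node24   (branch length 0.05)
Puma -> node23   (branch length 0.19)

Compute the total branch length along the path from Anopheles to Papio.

1.07

The path runs Anopheles → … → MRCA → … → Papio; the MRCA is the node subtending (((Martes,(Rana,Anopheles)),(((((Lutra,Arabidopsis),Gallus),(Camponotus,Lynx)),(Candida,(Meleagris,Aedes))),(Oryza,(Nyctereutes,Listeria)))),(((Ursus,(Zea,Apis)),(Papio,Xenopus)),(Corvus,(Glossina,Larix)))).
Branch lengths along that path: 0.27 + 0.14 + 0.11 + 0.07 + 0.02 + 0.03 + 0.24 + 0.19 = 1.07.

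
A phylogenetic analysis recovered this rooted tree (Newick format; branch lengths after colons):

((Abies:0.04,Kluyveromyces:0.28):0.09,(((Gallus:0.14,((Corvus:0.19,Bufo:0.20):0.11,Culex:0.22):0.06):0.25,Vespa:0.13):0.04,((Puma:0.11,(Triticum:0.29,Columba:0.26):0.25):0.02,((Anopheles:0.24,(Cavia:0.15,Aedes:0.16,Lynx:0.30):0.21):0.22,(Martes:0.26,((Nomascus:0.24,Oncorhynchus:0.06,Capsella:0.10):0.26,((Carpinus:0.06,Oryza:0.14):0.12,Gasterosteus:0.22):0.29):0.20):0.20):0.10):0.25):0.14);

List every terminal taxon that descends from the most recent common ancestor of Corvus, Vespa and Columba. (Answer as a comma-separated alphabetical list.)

Tracing Corvus: it sits inside (Corvus,Bufo).
Tracing Vespa: it sits inside ((Gallus,((Corvus,Bufo),Culex)),Vespa).
Tracing Columba: it sits inside (Triticum,Columba).
The smallest clade enclosing all 3 is (((Gallus,((Corvus,Bufo),Culex)),Vespa),((Puma,(Triticum,Columba)),((Anopheles,(Cavia,Aedes,Lynx)),(Martes,((Nomascus,Oncorhynchus,Capsella),((Carpinus,Oryza),Gasterosteus)))))); the answer is its 19 terminal taxa in alphabetical order.

Aedes, Anopheles, Bufo, Capsella, Carpinus, Cavia, Columba, Corvus, Culex, Gallus, Gasterosteus, Lynx, Martes, Nomascus, Oncorhynchus, Oryza, Puma, Triticum, Vespa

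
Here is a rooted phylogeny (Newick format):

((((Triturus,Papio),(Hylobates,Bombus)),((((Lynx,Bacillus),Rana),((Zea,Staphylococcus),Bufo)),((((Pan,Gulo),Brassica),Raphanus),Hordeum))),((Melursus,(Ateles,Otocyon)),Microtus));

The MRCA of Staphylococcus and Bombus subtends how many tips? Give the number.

15

The MRCA of Staphylococcus and Bombus is the node subtending (((Triturus,Papio),(Hylobates,Bombus)),((((Lynx,Bacillus),Rana),((Zea,Staphylococcus),Bufo)),((((Pan,Gulo),Brassica),Raphanus),Hordeum))).
That clade contains 15 terminal taxa: Bacillus, Bombus, Brassica, Bufo, Gulo, Hordeum, Hylobates, Lynx, Pan, Papio, Rana, Raphanus, Staphylococcus, Triturus, Zea.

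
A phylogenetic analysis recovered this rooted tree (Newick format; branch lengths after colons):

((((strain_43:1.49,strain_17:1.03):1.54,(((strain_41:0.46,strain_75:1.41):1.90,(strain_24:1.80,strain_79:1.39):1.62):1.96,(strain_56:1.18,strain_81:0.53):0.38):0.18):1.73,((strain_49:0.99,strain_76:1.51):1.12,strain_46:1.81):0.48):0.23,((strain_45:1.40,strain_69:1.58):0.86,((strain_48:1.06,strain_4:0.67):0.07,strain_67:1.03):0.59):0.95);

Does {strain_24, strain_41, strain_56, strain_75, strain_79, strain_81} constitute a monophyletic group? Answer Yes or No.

Yes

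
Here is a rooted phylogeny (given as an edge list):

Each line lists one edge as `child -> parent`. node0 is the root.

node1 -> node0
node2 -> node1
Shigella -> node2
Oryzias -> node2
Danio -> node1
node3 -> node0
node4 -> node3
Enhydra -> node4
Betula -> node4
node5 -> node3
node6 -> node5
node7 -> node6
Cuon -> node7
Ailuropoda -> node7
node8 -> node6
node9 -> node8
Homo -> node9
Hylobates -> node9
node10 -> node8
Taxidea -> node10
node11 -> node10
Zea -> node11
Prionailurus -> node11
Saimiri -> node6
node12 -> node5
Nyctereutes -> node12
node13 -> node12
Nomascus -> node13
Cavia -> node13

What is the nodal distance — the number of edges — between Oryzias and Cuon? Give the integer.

The MRCA of Oryzias and Cuon is the root of the tree.
From Oryzias up to that node: 3 branches. From Cuon up to the same node: 5 branches. Total: 3 + 5 = 8.

8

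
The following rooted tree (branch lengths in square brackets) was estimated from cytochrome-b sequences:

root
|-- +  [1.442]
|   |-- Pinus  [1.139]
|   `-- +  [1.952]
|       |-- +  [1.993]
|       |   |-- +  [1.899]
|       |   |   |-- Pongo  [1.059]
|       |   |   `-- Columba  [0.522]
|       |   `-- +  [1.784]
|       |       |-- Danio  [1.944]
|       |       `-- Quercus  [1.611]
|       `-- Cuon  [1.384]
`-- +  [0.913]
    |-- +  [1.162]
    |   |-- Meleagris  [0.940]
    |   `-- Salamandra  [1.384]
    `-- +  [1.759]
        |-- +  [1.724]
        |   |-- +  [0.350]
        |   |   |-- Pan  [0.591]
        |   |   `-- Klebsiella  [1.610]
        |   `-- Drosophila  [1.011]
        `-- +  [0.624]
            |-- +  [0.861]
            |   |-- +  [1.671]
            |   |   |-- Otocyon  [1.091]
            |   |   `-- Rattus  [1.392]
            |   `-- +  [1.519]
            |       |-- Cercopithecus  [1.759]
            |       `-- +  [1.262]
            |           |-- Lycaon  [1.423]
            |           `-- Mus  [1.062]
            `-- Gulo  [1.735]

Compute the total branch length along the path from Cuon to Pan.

The path runs Cuon → … → MRCA → … → Pan; the MRCA is the root of the tree.
Branch lengths along that path: 1.384 + 1.952 + 1.442 + 0.913 + 1.759 + 1.724 + 0.350 + 0.591 = 10.115.

10.115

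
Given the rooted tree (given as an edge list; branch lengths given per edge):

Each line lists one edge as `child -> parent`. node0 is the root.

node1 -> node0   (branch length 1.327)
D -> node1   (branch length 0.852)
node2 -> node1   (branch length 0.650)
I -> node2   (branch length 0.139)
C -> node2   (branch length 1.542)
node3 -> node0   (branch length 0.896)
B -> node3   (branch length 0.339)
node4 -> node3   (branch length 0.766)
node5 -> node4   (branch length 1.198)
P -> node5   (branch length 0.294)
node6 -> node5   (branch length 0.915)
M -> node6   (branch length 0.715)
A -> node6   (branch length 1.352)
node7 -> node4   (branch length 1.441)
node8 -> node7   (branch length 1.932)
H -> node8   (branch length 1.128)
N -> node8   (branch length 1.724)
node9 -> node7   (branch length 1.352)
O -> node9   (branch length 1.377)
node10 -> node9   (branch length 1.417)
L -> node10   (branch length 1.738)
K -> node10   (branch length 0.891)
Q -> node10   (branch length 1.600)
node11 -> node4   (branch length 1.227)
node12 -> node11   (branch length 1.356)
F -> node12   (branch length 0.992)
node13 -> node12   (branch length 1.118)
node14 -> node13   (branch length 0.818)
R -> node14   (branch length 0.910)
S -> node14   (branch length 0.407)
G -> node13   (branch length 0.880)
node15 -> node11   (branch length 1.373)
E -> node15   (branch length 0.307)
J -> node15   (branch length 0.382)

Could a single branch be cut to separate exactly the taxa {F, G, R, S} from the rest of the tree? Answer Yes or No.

The most recent common ancestor of these taxa subtends (F,((R,S),G)).
That clade has exactly 4 tips — every listed taxon and nothing else — so the group is monophyletic.

Yes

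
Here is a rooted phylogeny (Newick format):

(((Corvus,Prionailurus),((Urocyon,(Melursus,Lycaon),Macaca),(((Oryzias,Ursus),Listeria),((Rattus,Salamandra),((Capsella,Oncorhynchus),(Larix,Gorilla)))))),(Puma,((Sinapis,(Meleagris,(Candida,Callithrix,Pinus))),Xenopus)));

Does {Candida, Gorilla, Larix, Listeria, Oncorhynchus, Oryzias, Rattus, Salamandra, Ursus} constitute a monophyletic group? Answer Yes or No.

The MRCA of the listed taxa is the root, so the smallest clade containing them is the whole tree.
That clade also contains Callithrix, Capsella, Corvus, Lycaon, Macaca, Meleagris, Melursus, Pinus, Prionailurus, Puma, Sinapis, Urocyon, Xenopus, which are not in the proposed group, so the group is not monophyletic.

No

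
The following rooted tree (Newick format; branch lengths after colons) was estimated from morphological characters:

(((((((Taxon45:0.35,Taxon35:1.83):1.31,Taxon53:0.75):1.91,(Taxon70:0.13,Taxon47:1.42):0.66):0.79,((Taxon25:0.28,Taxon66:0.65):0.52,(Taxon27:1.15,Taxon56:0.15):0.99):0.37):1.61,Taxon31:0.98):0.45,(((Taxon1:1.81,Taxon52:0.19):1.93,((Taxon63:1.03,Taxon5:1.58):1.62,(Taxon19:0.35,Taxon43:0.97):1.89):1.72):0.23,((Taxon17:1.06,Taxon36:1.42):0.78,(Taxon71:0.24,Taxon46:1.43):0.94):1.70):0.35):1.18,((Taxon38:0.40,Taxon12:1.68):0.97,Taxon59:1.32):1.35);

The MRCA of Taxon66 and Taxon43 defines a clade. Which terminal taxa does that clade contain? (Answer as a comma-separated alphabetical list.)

Taxon1, Taxon17, Taxon19, Taxon25, Taxon27, Taxon31, Taxon35, Taxon36, Taxon43, Taxon45, Taxon46, Taxon47, Taxon5, Taxon52, Taxon53, Taxon56, Taxon63, Taxon66, Taxon70, Taxon71

Tracing Taxon66: it sits inside (Taxon25,Taxon66).
Tracing Taxon43: it sits inside (Taxon19,Taxon43).
The smallest clade enclosing both is ((((((Taxon45,Taxon35),Taxon53),(Taxon70,Taxon47)),((Taxon25,Taxon66),(Taxon27,Taxon56))),Taxon31),(((Taxon1,Taxon52),((Taxon63,Taxon5),(Taxon19,Taxon43))),((Taxon17,Taxon36),(Taxon71,Taxon46)))); the answer is its 20 terminal taxa in alphabetical order.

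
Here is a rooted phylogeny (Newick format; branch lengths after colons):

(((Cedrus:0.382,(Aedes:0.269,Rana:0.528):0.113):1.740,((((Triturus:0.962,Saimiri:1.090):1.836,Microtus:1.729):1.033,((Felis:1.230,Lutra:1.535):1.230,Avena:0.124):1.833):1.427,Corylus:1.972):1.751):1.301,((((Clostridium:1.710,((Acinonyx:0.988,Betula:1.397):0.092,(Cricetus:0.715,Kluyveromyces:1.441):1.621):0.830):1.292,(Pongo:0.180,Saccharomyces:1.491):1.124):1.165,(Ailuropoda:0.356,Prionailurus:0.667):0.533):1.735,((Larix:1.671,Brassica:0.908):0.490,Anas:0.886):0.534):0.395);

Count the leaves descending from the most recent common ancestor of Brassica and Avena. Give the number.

22

The MRCA of Brassica and Avena is the root, so the clade is the entire tree.
That clade contains 22 terminal taxa: Acinonyx, Aedes, Ailuropoda, Anas, Avena, Betula, Brassica, Cedrus, Clostridium, Corylus, Cricetus, Felis, Kluyveromyces, Larix, Lutra, Microtus, Pongo, Prionailurus, Rana, Saccharomyces, Saimiri, Triturus.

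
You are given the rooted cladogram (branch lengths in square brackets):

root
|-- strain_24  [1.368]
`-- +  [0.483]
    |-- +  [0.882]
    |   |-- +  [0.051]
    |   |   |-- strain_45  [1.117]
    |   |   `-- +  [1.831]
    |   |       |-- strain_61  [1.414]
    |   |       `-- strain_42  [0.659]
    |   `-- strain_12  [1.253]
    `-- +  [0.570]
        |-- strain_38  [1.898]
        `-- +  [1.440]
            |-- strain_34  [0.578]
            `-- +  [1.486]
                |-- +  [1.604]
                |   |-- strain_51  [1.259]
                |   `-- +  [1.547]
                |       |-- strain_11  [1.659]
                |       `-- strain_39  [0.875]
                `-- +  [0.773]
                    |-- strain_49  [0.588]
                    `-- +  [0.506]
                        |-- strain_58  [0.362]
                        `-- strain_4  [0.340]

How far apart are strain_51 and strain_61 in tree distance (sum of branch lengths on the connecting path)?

The path runs strain_51 → … → MRCA → … → strain_61; the MRCA is the node subtending (((strain_45,(strain_61,strain_42)),strain_12),(strain_38,(strain_34,((strain_51,(strain_11,strain_39)),(strain_49,(strain_58,strain_4)))))).
Branch lengths along that path: 1.259 + 1.604 + 1.486 + 1.440 + 0.570 + 0.882 + 0.051 + 1.831 + 1.414 = 10.537.

10.537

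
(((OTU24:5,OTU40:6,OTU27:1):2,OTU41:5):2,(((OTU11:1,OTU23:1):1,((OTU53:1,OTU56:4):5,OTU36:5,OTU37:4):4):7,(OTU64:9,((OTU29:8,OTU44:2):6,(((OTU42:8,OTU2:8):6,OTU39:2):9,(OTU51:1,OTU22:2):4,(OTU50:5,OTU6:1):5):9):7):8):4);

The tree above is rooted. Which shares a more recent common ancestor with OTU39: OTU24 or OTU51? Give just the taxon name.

The MRCA of OTU39 and OTU51 subtends (((OTU42,OTU2),OTU39),(OTU51,OTU22),(OTU50,OTU6)) (7 taxa).
The MRCA of OTU39 and OTU24 is the root, subtending the entire tree (20 taxa).
The first is nested inside the second, so OTU39 shares a more recent common ancestor with OTU51.

OTU51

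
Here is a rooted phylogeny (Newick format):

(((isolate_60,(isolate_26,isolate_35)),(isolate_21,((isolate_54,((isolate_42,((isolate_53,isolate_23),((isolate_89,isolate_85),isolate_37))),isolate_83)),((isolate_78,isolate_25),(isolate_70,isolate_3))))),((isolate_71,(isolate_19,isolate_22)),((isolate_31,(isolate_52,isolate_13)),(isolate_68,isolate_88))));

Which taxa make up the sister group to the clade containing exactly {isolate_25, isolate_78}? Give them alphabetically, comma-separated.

The clade containing exactly {isolate_25, isolate_78} attaches to the tree at the node subtending ((isolate_78,isolate_25),(isolate_70,isolate_3)).
The other lineage descending from that same node — the sister group — is (isolate_70,isolate_3); its 2 tips in alphabetical order are the answer.

isolate_3, isolate_70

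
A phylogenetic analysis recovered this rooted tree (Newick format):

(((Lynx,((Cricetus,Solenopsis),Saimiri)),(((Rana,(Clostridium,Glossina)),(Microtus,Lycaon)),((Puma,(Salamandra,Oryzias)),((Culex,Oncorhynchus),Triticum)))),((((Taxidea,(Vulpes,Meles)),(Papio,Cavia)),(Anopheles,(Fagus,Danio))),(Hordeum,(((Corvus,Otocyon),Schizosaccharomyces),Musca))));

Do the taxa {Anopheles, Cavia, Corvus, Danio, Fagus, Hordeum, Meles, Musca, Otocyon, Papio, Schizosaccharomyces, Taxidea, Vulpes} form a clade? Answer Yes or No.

The most recent common ancestor of these taxa subtends ((((Taxidea,(Vulpes,Meles)),(Papio,Cavia)),(Anopheles,(Fagus,Danio))),(Hordeum,(((Corvus,Otocyon),Schizosaccharomyces),Musca))).
That clade has exactly 13 tips — every listed taxon and nothing else — so the group is monophyletic.

Yes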